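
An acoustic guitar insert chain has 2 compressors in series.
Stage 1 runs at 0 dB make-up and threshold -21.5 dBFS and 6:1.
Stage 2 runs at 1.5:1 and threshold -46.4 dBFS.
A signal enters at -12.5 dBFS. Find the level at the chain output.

-28.8 dBFS

Stage 1: -12.5 dBFS is 9 dB over -21.5 dBFS; at 6:1 that becomes 1.5 dB over, giving -20 dBFS.
Stage 2: overshoot 26.4 dB → 26.4/1.5 = 17.6 dB → -28.8 dBFS.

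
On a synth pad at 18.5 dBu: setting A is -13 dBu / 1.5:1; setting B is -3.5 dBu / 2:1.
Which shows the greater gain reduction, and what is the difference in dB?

A: 31.5 dB over, compressed to 21 dB over, so 10.5 dB of GR.
B: 22 dB over, compressed to 11 dB over, so 11 dB of GR.
B applies 0.5 dB more gain reduction.

B, by 0.5 dB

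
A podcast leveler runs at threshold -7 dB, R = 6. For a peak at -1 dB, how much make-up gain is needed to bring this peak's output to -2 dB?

The peak compresses to -7 + 6/6 = -6 dB.
To reach -2 dB requires -2 − (-6) = 4 dB of make-up.

4 dB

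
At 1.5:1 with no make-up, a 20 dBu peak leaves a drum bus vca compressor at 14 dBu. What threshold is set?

2 dBu

Input is 18 dB above T (since output overshoot × R = input overshoot: (14 − T)·1.5 = 20 − T gives T = 2 dBu).
Check: 2 + (20 − 2)/1.5 = 2 + 12 = 14 dBu. ✓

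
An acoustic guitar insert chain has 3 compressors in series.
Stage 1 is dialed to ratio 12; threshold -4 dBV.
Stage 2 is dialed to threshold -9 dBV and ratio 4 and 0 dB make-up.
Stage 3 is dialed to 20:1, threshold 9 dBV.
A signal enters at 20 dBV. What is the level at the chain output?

Stage 1: 20 dBV is 24 dB over -4 dBV; at 12:1 that becomes 2 dB over, giving -2 dBV.
Stage 2: overshoot 7 dB → 7/4 = 1.75 dB → -7.25 dBV.
Stage 3: -7.25 dBV is at or below the 9 dBV threshold — no compression; output -7.25 dBV.

-7.25 dBV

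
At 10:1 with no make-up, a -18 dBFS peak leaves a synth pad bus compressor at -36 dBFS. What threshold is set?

Let T be the threshold. Output overshoot = (input overshoot)/R, so -36 − T = (-18 − T)/10.
10·(-36 − T) = -18 − T → 9·T = -360 − (-18) = -342.
T = -342/9 = -38 dBFS.

-38 dBFS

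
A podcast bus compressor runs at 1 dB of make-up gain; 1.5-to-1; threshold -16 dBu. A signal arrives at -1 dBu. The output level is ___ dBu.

-5 dBu

-1 dBu sits 15 dB over threshold.
1.5:1 compression reduces that to 15/1.5 = 10 dB over.
That puts the output at -6 dBu; make-up adds 1 dB, giving -5 dBu.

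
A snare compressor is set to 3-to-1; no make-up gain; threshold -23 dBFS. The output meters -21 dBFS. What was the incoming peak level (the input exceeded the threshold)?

The compressed level sits -21 − (-23) = 2 dB over threshold.
Undo the ratio: input overshoot = 2 × 3 = 6 dB, giving input = -17 dBFS.

-17 dBFS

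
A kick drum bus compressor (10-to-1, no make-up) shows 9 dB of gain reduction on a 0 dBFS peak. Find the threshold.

Let T be the threshold. Output overshoot = (input overshoot)/R, so -9 − T = (0 − T)/10.
10·(-9 − T) = 0 − T → 9·T = -90 − 0 = -90.
T = -90/9 = -10 dBFS.

-10 dBFS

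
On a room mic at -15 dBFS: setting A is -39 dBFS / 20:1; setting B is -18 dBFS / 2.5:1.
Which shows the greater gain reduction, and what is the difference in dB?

A: 24 dB over, compressed to 1.2 dB over, so 22.8 dB of GR.
B: 3 dB over, compressed to 1.2 dB over, so 1.8 dB of GR.
A applies 21 dB more gain reduction.

A, by 21 dB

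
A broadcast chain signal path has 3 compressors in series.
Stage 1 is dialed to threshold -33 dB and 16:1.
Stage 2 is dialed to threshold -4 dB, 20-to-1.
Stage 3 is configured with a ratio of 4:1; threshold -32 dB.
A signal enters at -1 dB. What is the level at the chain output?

Stage 1: overshoot 32 dB → 32/16 = 2 dB → -31 dB.
Stage 2: -31 dB is at or below the -4 dB threshold — no compression; output -31 dB.
Stage 3: 1 dB above -32 dB, reduced 4:1 to 0.25 dB above → -31.75 dB.

-31.75 dB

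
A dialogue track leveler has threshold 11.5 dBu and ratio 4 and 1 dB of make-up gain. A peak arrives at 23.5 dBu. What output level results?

15.5 dBu

The input is 12 dB above the 11.5 dBu threshold.
The 12 dB excess becomes 3 dB after 4:1 reduction.
That puts the output at 14.5 dBu; make-up adds 1 dB, giving 15.5 dBu.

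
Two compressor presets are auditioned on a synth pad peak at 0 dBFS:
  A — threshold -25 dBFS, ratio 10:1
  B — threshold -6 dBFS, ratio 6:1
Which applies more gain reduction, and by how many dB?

A, by 17.5 dB

A: GR = 25 − 25/10 = 22.5 dB.
B: GR = 6 − 6/6 = 5 dB.
Difference: 17.5 dB in favour of A.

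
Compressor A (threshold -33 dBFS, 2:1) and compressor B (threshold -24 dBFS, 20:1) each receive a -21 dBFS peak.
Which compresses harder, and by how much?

A: 12 dB over, compressed to 6 dB over, so 6 dB of GR.
B: 3 dB over, compressed to 0.15 dB over, so 2.85 dB of GR.
A reduces 3.15 dB more.

A, by 3.15 dB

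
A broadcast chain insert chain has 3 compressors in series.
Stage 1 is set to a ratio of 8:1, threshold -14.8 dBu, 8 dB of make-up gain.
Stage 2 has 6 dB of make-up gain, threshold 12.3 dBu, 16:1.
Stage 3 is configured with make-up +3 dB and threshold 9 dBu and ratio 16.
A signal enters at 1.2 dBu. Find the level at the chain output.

4.2 dBu

Stage 1: overshoot 16 dB → 16/8 = 2 dB → -12.8 dBu; +8 dB make-up → -4.8 dBu.
Stage 2: below threshold (-4.8 ≤ 12.3); passes unchanged; make-up brings it to 1.2 dBu.
Stage 3: 1.2 dBu ≤ 9 dBu, so stage 3 doesn't engage; make-up brings it to 4.2 dBu.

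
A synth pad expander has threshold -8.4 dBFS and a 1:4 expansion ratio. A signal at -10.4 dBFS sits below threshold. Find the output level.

-16.4 dBFS

Undershoot = (-8.4) − (-10.4) = 2 dB.
At 1:4, that expands to 8 dB under threshold.
Output = -8.4 − 8 = -16.4 dBFS.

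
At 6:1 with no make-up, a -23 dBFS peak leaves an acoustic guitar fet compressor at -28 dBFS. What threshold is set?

Gain reduction = -23 − (-28) = 5 dB; output overshoot = GR / (R − 1) = 5 / 5 = 1 dB.
Threshold = output − output overshoot = -28 − 1 = -29 dBFS.

-29 dBFS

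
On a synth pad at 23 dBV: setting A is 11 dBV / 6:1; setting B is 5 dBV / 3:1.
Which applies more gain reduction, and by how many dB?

A: 12 dB over, compressed to 2 dB over, so 10 dB of GR.
B: 18 dB over, compressed to 6 dB over, so 12 dB of GR.
B applies 2 dB more gain reduction.

B, by 2 dB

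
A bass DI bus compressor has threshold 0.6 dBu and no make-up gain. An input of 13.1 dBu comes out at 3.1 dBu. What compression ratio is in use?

5:1

Input overshoot = 13.1 − 0.6 = 12.5 dB; output overshoot = 3.1 − 0.6 = 2.5 dB.
Ratio = 12.5 / 2.5 = 5.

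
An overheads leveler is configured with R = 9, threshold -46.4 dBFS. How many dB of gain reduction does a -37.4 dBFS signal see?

8 dB

-37.4 dBFS exceeds the threshold by 9 dB.
At 9:1, output sits 9/9 = 1 dB above threshold.
So the signal is attenuated by 9 − 1 = 8 dB.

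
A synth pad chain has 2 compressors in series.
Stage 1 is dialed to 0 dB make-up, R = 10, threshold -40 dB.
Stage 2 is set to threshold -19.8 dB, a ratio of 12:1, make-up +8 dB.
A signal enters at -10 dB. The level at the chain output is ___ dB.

Stage 1: -10 dB is 30 dB over -40 dB; at 10:1 that becomes 3 dB over, giving -37 dB.
Stage 2: below threshold (-37 ≤ -19.8); passes unchanged; make-up brings it to -29 dB.

-29 dB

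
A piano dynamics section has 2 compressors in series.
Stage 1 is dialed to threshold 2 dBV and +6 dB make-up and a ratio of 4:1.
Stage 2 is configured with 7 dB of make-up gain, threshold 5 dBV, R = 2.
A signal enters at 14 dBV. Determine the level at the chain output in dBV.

Stage 1: 12 dB above 2 dBV, reduced 4:1 to 3 dB above → 5 dBV; +6 dB make-up → 11 dBV.
Stage 2: 11 dBV is 6 dB over 5 dBV; at 2:1 that becomes 3 dB over, giving 8 dBV; +7 dB make-up → 15 dBV.

15 dBV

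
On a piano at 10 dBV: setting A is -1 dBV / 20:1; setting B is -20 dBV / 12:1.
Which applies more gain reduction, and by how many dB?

B, by 17.05 dB

A: 11 dB over, compressed to 0.55 dB over, so 10.45 dB of GR.
B: 30 dB over, compressed to 2.5 dB over, so 27.5 dB of GR.
Difference: 17.05 dB in favour of B.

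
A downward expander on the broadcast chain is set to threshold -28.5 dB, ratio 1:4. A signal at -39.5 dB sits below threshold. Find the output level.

Below threshold, a 1:4 expander applies gain = (4−1)×(T − x) of attenuation.
(4−1) × 11 = 33 dB, so output = -39.5 − 33 = -72.5 dB.

-72.5 dB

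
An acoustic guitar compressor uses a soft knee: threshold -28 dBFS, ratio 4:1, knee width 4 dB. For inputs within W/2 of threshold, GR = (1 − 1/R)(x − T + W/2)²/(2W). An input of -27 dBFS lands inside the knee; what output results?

x − T + W/2 = -27 − (-28) + 2 = 3.
GR = (1 − 1/4) × 3² / 8 = 0.75 × 9 / 8 = 0.84375 dB.
Output = -27 − 0.84375 = -27.84375 dBFS.

-27.84375 dBFS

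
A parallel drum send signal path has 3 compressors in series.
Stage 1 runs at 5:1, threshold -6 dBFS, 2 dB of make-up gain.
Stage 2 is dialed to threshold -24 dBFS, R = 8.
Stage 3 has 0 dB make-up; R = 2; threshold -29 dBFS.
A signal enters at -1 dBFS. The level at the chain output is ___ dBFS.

-25.1875 dBFS

Stage 1: 5 dB above -6 dBFS, reduced 5:1 to 1 dB above → -5 dBFS; +2 dB make-up → -3 dBFS.
Stage 2: overshoot 21 dB → 21/8 = 2.625 dB → -21.375 dBFS.
Stage 3: 7.625 dB above -29 dBFS, reduced 2:1 to 3.8125 dB above → -25.1875 dBFS.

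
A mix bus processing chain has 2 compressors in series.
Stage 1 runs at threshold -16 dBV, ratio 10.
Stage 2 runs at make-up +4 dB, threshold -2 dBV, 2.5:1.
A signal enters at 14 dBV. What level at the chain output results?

Stage 1: 14 dBV is 30 dB over -16 dBV; at 10:1 that becomes 3 dB over, giving -13 dBV.
Stage 2: below threshold (-13 ≤ -2); passes unchanged; make-up brings it to -9 dBV.

-9 dBV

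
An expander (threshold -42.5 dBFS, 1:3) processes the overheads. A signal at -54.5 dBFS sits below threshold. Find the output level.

-78.5 dBFS

Undershoot = (-42.5) − (-54.5) = 12 dB.
At 1:3, that expands to 36 dB under threshold.
Output = -42.5 − 36 = -78.5 dBFS.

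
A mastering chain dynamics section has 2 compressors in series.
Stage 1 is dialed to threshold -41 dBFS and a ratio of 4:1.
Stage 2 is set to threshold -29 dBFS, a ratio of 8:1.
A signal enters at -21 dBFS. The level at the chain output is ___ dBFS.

Stage 1: overshoot 20 dB → 20/4 = 5 dB → -36 dBFS.
Stage 2: below threshold (-36 ≤ -29); passes unchanged; output -36 dBFS.

-36 dBFS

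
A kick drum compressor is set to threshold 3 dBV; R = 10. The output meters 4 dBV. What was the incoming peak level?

That's 1 dB above the 3 dBV threshold.
Undo the ratio: input overshoot = 1 × 10 = 10 dB, giving input = 13 dBV.

13 dBV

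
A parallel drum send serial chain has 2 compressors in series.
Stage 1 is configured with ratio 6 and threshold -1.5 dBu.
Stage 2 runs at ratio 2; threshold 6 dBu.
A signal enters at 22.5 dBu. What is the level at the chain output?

Stage 1: overshoot 24 dB → 24/6 = 4 dB → 2.5 dBu.
Stage 2: 2.5 dBu ≤ 6 dBu, so stage 2 doesn't engage; output 2.5 dBu.

2.5 dBu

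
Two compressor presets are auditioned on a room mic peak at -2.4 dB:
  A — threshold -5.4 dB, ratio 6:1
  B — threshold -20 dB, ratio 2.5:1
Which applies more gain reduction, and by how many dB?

B, by 8.06 dB

A: overshoot 3 dB → output overshoot 0.5 dB → GR 2.5 dB.
B: overshoot 17.6 dB → output overshoot 7.04 dB → GR 10.56 dB.
B reduces 8.06 dB more.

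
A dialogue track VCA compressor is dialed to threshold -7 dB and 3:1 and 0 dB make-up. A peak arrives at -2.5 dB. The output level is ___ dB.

-5.5 dB

Overshoot: -2.5 − (-7) = 4.5 dB.
The 4.5 dB excess becomes 1.5 dB after 3:1 reduction.
That puts the output at -5.5 dB.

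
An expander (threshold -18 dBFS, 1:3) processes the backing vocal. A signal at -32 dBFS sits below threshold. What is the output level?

-60 dBFS

Below threshold, a 1:3 expander applies gain = (3−1)×(T − x) of attenuation.
(3−1) × 14 = 28 dB, so output = -32 − 28 = -60 dBFS.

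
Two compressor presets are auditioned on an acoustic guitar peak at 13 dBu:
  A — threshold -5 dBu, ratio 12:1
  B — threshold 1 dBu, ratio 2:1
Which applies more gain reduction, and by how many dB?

A: 18 dB over, compressed to 1.5 dB over, so 16.5 dB of GR.
B: 12 dB over, compressed to 6 dB over, so 6 dB of GR.
A applies 10.5 dB more gain reduction.

A, by 10.5 dB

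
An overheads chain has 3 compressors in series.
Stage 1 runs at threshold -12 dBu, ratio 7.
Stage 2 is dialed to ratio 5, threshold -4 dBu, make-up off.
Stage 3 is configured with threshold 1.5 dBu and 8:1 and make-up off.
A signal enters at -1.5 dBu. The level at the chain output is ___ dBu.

Stage 1: overshoot 10.5 dB → 10.5/7 = 1.5 dB → -10.5 dBu.
Stage 2: below threshold (-10.5 ≤ -4); passes unchanged; output -10.5 dBu.
Stage 3: -10.5 dBu is at or below the 1.5 dBu threshold — no compression; output -10.5 dBu.

-10.5 dBu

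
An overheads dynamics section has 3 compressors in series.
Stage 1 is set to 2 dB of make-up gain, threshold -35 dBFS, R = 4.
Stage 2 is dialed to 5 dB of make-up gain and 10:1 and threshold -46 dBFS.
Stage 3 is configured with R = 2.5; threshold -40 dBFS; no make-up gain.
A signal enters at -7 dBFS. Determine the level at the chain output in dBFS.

-39.6 dBFS

Stage 1: overshoot 28 dB → 28/4 = 7 dB → -28 dBFS; +2 dB make-up → -26 dBFS.
Stage 2: -26 dBFS is 20 dB over -46 dBFS; at 10:1 that becomes 2 dB over, giving -44 dBFS; +5 dB make-up → -39 dBFS.
Stage 3: 1 dB above -40 dBFS, reduced 2.5:1 to 0.4 dB above → -39.6 dBFS.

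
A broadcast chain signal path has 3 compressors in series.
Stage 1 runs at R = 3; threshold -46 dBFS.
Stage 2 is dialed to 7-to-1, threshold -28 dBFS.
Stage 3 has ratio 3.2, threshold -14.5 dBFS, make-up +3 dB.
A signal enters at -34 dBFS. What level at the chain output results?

Stage 1: 12 dB above -46 dBFS, reduced 3:1 to 4 dB above → -42 dBFS.
Stage 2: -42 dBFS ≤ -28 dBFS, so stage 2 doesn't engage; output -42 dBFS.
Stage 3: below threshold (-42 ≤ -14.5); passes unchanged; make-up brings it to -39 dBFS.

-39 dBFS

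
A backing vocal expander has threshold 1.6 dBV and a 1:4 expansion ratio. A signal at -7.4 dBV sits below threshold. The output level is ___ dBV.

-34.4 dBV

Undershoot = 1.6 − (-7.4) = 9 dB.
At 1:4, that expands to 36 dB under threshold.
Output = 1.6 − 36 = -34.4 dBV.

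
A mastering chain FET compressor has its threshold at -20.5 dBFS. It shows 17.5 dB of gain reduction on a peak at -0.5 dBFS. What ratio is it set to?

Input overshoot = -0.5 − (-20.5) = 20 dB.
Output overshoot = 20 − 17.5 = 2.5 dB.
Ratio = input overshoot / output overshoot = 20 / 2.5 = 8.

8:1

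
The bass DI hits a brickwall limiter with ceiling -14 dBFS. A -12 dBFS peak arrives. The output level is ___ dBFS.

At ∞:1, everything above -14 dBFS is held at the ceiling.

-14 dBFS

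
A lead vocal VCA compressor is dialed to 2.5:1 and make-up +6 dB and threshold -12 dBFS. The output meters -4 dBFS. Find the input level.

-7 dBFS

Remove make-up: -4 − 6 = -10 dBFS.
Post-compression overshoot = -10 − (-12) = 2 dB.
Input overshoot = R × output overshoot = 5 dB → input = -12 + 5 = -7 dBFS.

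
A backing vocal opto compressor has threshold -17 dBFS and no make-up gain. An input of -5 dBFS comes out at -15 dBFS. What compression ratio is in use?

Input overshoot = -5 − (-17) = 12 dB; output overshoot = -15 − (-17) = 2 dB.
Ratio = 12 / 2 = 6.

6:1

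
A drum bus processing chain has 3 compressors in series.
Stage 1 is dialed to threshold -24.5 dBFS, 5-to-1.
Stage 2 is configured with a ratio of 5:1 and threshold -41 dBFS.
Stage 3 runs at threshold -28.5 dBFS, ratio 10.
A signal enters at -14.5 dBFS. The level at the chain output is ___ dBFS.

Stage 1: overshoot 10 dB → 10/5 = 2 dB → -22.5 dBFS.
Stage 2: -22.5 dBFS is 18.5 dB over -41 dBFS; at 5:1 that becomes 3.7 dB over, giving -37.3 dBFS.
Stage 3: below threshold (-37.3 ≤ -28.5); passes unchanged; output -37.3 dBFS.

-37.3 dBFS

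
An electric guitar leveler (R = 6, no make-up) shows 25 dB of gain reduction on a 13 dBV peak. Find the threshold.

-17 dBV

Let T be the threshold. Output overshoot = (input overshoot)/R, so -12 − T = (13 − T)/6.
6·(-12 − T) = 13 − T → 5·T = -72 − 13 = -85.
T = -85/5 = -17 dBV.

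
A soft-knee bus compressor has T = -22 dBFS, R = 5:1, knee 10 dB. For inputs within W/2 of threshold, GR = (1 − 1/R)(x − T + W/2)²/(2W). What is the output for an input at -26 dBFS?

-26.04 dBFS

x − T + W/2 = -26 − (-22) + 5 = 1.
GR = (1 − 1/5) × 1² / 20 = 0.8 × 1 / 20 = 0.04 dB.
Output = -26 − 0.04 = -26.04 dBFS.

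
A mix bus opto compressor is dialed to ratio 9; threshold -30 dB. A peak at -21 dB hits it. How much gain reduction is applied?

Overshoot = -21 − (-30) = 9 dB.
After 9:1 compression the overshoot becomes 9/9 = 1 dB.
Gain reduction = 9 − 1 = 8 dB.

8 dB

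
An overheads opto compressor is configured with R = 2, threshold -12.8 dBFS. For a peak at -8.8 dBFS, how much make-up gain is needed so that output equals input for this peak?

The peak compresses to -12.8 + 4/2 = -10.8 dBFS.
To reach -8.8 dBFS requires -8.8 − (-10.8) = 2 dB of make-up.

2 dB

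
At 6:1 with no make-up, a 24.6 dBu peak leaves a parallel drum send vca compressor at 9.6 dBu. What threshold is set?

Input is 18 dB above T (since output overshoot × R = input overshoot: (9.6 − T)·6 = 24.6 − T gives T = 6.6 dBu).
Check: 6.6 + (24.6 − 6.6)/6 = 6.6 + 3 = 9.6 dBu. ✓

6.6 dBu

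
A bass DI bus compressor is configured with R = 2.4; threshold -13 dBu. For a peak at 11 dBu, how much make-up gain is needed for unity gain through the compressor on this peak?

14 dB

Overshoot 24 dB → 24/2.4 = 10 dB after compression, so the compressed level is -13 + 10 = -3 dBu.
Make-up = target − compressed = 11 − (-3) = 14 dB.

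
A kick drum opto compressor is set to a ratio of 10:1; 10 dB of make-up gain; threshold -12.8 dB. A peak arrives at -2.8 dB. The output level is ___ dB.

-1.8 dB

The input is 10 dB above the -12.8 dB threshold.
At 10:1 the overshoot is divided by 10, leaving 1 dB above threshold.
That puts the output at -11.8 dB; make-up adds 10 dB, giving -1.8 dB.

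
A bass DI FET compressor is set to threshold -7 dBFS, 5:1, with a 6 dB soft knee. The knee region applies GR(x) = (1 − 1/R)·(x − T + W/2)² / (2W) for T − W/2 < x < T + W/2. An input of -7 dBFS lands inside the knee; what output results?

x − T + W/2 = -7 − (-7) + 3 = 3.
GR = (1 − 1/5) × 3² / 12 = 0.8 × 9 / 12 = 0.6 dB.
Output = -7 − 0.6 = -7.6 dBFS.

-7.6 dBFS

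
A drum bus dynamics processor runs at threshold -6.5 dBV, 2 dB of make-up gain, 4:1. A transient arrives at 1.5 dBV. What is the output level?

-2.5 dBV

The input is 8 dB above the -6.5 dBV threshold.
The 8 dB excess becomes 2 dB after 4:1 reduction.
That puts the output at -4.5 dBV; make-up adds 2 dB, giving -2.5 dBV.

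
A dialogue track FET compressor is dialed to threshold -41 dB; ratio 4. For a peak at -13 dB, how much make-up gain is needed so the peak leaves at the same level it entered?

The peak compresses to -41 + 28/4 = -34 dB.
To reach -13 dB requires -13 − (-34) = 21 dB of make-up.

21 dB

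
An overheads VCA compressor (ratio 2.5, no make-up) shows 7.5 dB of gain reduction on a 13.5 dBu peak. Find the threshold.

1 dBu

Let T be the threshold. Output overshoot = (input overshoot)/R, so 6 − T = (13.5 − T)/2.5.
2.5·(6 − T) = 13.5 − T → 1.5·T = 15 − 13.5 = 1.5.
T = 1.5/1.5 = 1 dBu.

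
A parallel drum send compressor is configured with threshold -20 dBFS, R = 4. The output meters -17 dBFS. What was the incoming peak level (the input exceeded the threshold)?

The compressed level sits -17 − (-20) = 3 dB over threshold.
Before 4:1 compression the overshoot was 3 × 4 = 12 dB, so input = -20 + 12 = -8 dBFS.

-8 dBFS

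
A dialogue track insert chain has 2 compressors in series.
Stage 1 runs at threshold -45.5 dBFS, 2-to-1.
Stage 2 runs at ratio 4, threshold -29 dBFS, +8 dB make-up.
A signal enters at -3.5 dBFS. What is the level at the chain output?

Stage 1: 42 dB above -45.5 dBFS, reduced 2:1 to 21 dB above → -24.5 dBFS.
Stage 2: -24.5 dBFS is 4.5 dB over -29 dBFS; at 4:1 that becomes 1.125 dB over, giving -27.875 dBFS; +8 dB make-up → -19.875 dBFS.

-19.875 dBFS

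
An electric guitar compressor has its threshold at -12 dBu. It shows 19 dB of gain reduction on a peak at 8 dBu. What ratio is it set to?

20:1

Input overshoot = 8 − (-12) = 20 dB.
Output overshoot = 20 − 19 = 1 dB.
Ratio = input overshoot / output overshoot = 20 / 1 = 20.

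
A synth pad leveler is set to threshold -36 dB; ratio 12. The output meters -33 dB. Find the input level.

The compressed level sits -33 − (-36) = 3 dB over threshold.
Undo the ratio: input overshoot = 3 × 12 = 36 dB, giving input = 0 dB.

0 dB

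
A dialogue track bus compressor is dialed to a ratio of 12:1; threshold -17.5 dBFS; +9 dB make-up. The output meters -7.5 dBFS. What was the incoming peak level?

Remove make-up: -7.5 − 9 = -16.5 dBFS.
The compressed level sits -16.5 − (-17.5) = 1 dB over threshold.
Before 12:1 compression the overshoot was 1 × 12 = 12 dB, so input = -17.5 + 12 = -5.5 dBFS.

-5.5 dBFS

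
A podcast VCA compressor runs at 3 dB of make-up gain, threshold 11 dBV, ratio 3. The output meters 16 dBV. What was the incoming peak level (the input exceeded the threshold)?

Stripping the +3 dB make-up gives 13 dBV at the gain stage.
Post-compression overshoot = 13 − 11 = 2 dB.
Input overshoot = R × output overshoot = 6 dB → input = 11 + 6 = 17 dBV.

17 dBV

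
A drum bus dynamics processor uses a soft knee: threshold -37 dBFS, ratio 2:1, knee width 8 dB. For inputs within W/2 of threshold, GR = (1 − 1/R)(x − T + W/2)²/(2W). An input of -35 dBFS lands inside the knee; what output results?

-36.125 dBFS

x − T + W/2 = -35 − (-37) + 4 = 6.
GR = (1 − 1/2) × 6² / 16 = 0.5 × 36 / 16 = 1.125 dB.
Output = -35 − 1.125 = -36.125 dBFS.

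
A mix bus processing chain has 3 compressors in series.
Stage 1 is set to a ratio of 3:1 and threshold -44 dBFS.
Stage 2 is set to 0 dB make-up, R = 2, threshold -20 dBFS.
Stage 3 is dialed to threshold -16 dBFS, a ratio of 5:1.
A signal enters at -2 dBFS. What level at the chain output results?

Stage 1: 42 dB above -44 dBFS, reduced 3:1 to 14 dB above → -30 dBFS.
Stage 2: -30 dBFS is at or below the -20 dBFS threshold — no compression; output -30 dBFS.
Stage 3: -30 dBFS ≤ -16 dBFS, so stage 3 doesn't engage; output -30 dBFS.

-30 dBFS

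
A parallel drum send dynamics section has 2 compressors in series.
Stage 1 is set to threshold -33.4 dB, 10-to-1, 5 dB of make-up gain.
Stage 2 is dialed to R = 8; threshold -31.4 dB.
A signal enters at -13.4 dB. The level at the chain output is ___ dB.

Stage 1: overshoot 20 dB → 20/10 = 2 dB → -31.4 dB; +5 dB make-up → -26.4 dB.
Stage 2: -26.4 dB is 5 dB over -31.4 dB; at 8:1 that becomes 0.625 dB over, giving -30.775 dB.

-30.775 dB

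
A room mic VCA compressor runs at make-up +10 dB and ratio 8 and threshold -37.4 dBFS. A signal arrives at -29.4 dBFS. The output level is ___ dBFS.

-26.4 dBFS

Overshoot: -29.4 − (-37.4) = 8 dB.
The 8 dB excess becomes 1 dB after 8:1 reduction.
That puts the output at -36.4 dBFS; make-up adds 10 dB, giving -26.4 dBFS.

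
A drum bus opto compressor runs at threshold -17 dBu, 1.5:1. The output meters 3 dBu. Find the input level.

13 dBu

Post-compression overshoot = 3 − (-17) = 20 dB.
Before 1.5:1 compression the overshoot was 20 × 1.5 = 30 dB, so input = -17 + 30 = 13 dBu.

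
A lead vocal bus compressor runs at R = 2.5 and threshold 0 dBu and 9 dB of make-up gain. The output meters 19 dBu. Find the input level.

25 dBu

Remove make-up: 19 − 9 = 10 dBu.
That's 10 dB above the 0 dBu threshold.
Before 2.5:1 compression the overshoot was 10 × 2.5 = 25 dB, so input = 0 + 25 = 25 dBu.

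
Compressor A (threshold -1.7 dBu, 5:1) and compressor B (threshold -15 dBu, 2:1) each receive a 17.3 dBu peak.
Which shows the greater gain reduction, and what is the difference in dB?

A: overshoot 19 dB → output overshoot 3.8 dB → GR 15.2 dB.
B: overshoot 32.3 dB → output overshoot 16.15 dB → GR 16.15 dB.
B reduces 0.95 dB more.

B, by 0.95 dB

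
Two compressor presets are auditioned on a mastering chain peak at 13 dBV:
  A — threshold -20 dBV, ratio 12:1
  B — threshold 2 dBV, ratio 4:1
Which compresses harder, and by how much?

A: GR = 33 − 33/12 = 30.25 dB.
B: GR = 11 − 11/4 = 8.25 dB.
A applies 22 dB more gain reduction.

A, by 22 dB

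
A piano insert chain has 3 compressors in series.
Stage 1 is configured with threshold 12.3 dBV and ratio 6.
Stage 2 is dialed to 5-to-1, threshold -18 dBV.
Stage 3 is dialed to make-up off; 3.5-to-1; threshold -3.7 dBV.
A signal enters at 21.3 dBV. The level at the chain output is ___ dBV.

Stage 1: 9 dB above 12.3 dBV, reduced 6:1 to 1.5 dB above → 13.8 dBV.
Stage 2: 31.8 dB above -18 dBV, reduced 5:1 to 6.36 dB above → -11.64 dBV.
Stage 3: -11.64 dBV ≤ -3.7 dBV, so stage 3 doesn't engage; output -11.64 dBV.

-11.64 dBV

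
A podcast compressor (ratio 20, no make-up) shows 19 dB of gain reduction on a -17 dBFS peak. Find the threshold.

Let T be the threshold. Output overshoot = (input overshoot)/R, so -36 − T = (-17 − T)/20.
20·(-36 − T) = -17 − T → 19·T = -720 − (-17) = -703.
T = -703/19 = -37 dBFS.

-37 dBFS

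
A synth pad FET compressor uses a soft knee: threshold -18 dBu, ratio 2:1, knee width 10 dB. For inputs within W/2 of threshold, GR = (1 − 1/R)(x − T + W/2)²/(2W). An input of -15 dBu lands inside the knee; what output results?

-16.6 dBu

x − T + W/2 = -15 − (-18) + 5 = 8.
GR = (1 − 1/2) × 8² / 20 = 0.5 × 64 / 20 = 1.6 dB.
Output = -15 − 1.6 = -16.6 dBu.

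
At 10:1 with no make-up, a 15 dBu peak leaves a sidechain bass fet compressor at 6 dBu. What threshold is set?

Let T be the threshold. Output overshoot = (input overshoot)/R, so 6 − T = (15 − T)/10.
10·(6 − T) = 15 − T → 9·T = 60 − 15 = 45.
T = 45/9 = 5 dBu.

5 dBu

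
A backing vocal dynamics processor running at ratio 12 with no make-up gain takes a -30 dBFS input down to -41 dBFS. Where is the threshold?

-42 dBFS

Gain reduction = -30 − (-41) = 11 dB; output overshoot = GR / (R − 1) = 11 / 11 = 1 dB.
Threshold = output − output overshoot = -41 − 1 = -42 dBFS.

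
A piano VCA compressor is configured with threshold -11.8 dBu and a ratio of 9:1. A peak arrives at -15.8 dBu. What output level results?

-15.8 dBu is 4 dB below the -11.8 dBu threshold, so no gain reduction is applied.
Output = input = -15.8 dBu.

-15.8 dBu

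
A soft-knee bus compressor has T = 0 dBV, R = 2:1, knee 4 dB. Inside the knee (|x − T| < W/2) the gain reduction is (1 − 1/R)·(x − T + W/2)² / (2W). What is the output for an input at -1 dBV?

-1.0625 dBV

x − T + W/2 = -1 − 0 + 2 = 1.
GR = (1 − 1/2) × 1² / 8 = 0.5 × 1 / 8 = 0.0625 dB.
Output = -1 − 0.0625 = -1.0625 dBV.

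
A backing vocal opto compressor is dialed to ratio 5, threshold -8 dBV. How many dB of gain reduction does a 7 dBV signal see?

The signal is 15 dB above threshold.
After 5:1 compression the overshoot becomes 15/5 = 3 dB.
Gain reduction = 15 − 3 = 12 dB.

12 dB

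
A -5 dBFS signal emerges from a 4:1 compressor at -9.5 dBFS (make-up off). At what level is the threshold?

-11 dBFS

Gain reduction = -5 − (-9.5) = 4.5 dB; output overshoot = GR / (R − 1) = 4.5 / 3 = 1.5 dB.
Threshold = output − output overshoot = -9.5 − 1.5 = -11 dBFS.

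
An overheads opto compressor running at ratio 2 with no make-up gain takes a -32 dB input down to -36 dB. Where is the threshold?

-40 dB

Input is 8 dB above T (since output overshoot × R = input overshoot: (-36 − T)·2 = -32 − T gives T = -40 dB).
Check: -40 + (-32 − (-40))/2 = -40 + 4 = -36 dB. ✓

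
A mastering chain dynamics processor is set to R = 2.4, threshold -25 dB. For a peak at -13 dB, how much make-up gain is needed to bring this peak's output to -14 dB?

6 dB

The peak compresses to -25 + 12/2.4 = -20 dB.
To reach -14 dB requires -14 − (-20) = 6 dB of make-up.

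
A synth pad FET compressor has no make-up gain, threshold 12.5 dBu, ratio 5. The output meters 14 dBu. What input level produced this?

That's 1.5 dB above the 12.5 dBu threshold.
Input overshoot = R × output overshoot = 7.5 dB → input = 12.5 + 7.5 = 20 dBu.

20 dBu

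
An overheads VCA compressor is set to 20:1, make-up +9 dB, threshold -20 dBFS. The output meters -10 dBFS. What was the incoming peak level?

Before make-up, the level was -10 − 9 = -19 dBFS.
The compressed level sits -19 − (-20) = 1 dB over threshold.
Input overshoot = R × output overshoot = 20 dB → input = -20 + 20 = 0 dBFS.

0 dBFS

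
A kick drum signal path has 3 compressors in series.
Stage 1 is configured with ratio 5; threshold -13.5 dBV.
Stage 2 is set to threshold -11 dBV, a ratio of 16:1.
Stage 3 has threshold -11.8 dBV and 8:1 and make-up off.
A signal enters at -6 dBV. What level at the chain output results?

Stage 1: 7.5 dB above -13.5 dBV, reduced 5:1 to 1.5 dB above → -12 dBV.
Stage 2: -12 dBV is at or below the -11 dBV threshold — no compression; output -12 dBV.
Stage 3: -12 dBV ≤ -11.8 dBV, so stage 3 doesn't engage; output -12 dBV.

-12 dBV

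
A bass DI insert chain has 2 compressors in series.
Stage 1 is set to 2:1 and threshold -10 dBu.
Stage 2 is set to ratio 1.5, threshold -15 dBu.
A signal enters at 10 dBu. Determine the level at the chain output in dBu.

-5 dBu

Stage 1: 20 dB above -10 dBu, reduced 2:1 to 10 dB above → 0 dBu.
Stage 2: 15 dB above -15 dBu, reduced 1.5:1 to 10 dB above → -5 dBu.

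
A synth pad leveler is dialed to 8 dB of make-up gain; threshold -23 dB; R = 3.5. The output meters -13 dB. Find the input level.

-16 dB

Before make-up, the level was -13 − 8 = -21 dB.
The compressed level sits -21 − (-23) = 2 dB over threshold.
Input overshoot = R × output overshoot = 7 dB → input = -23 + 7 = -16 dB.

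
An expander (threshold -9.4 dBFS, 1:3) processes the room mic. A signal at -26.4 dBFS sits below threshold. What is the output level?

-60.4 dBFS

Below threshold, a 1:3 expander applies gain = (3−1)×(T − x) of attenuation.
(3−1) × 17 = 34 dB, so output = -26.4 − 34 = -60.4 dBFS.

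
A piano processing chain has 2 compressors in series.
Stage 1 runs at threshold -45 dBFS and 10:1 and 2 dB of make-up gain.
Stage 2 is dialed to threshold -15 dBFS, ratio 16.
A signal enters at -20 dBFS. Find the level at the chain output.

Stage 1: overshoot 25 dB → 25/10 = 2.5 dB → -42.5 dBFS; +2 dB make-up → -40.5 dBFS.
Stage 2: below threshold (-40.5 ≤ -15); passes unchanged; output -40.5 dBFS.

-40.5 dBFS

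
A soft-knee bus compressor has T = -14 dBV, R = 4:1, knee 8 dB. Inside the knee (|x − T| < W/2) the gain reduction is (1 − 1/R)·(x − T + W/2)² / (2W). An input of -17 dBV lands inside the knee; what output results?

-17.046875 dBV

x − T + W/2 = -17 − (-14) + 4 = 1.
GR = (1 − 1/4) × 1² / 16 = 0.75 × 1 / 16 = 0.046875 dB.
Output = -17 − 0.046875 = -17.046875 dBV.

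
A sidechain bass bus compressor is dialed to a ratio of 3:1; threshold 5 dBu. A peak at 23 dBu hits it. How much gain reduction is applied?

Overshoot = 23 − 5 = 18 dB.
A 3:1 ratio leaves 6 dB of that excess.
Gain reduction = 18 − 6 = 12 dB.

12 dB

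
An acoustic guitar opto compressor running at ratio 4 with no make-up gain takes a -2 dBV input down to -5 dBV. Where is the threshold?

-6 dBV

Gain reduction = -2 − (-5) = 3 dB; output overshoot = GR / (R − 1) = 3 / 3 = 1 dB.
Threshold = output − output overshoot = -5 − 1 = -6 dBV.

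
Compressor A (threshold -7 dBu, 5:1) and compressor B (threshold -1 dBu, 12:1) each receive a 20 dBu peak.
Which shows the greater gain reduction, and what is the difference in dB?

A, by 2.35 dB

A: overshoot 27 dB → output overshoot 5.4 dB → GR 21.6 dB.
B: overshoot 21 dB → output overshoot 1.75 dB → GR 19.25 dB.
A applies 2.35 dB more gain reduction.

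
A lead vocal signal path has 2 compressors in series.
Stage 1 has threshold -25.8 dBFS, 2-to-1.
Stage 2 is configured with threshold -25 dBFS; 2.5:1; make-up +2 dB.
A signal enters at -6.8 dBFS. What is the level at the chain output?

Stage 1: overshoot 19 dB → 19/2 = 9.5 dB → -16.3 dBFS.
Stage 2: 8.7 dB above -25 dBFS, reduced 2.5:1 to 3.48 dB above → -21.52 dBFS; +2 dB make-up → -19.52 dBFS.

-19.52 dBFS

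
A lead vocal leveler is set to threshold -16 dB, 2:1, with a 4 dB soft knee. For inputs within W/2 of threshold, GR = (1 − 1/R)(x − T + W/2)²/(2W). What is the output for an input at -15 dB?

x − T + W/2 = -15 − (-16) + 2 = 3.
GR = (1 − 1/2) × 3² / 8 = 0.5 × 9 / 8 = 0.5625 dB.
Output = -15 − 0.5625 = -15.5625 dB.

-15.5625 dB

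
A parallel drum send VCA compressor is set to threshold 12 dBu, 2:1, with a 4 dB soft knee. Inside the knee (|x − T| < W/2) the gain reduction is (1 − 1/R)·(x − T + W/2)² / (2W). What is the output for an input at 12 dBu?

x − T + W/2 = 12 − 12 + 2 = 2.
GR = (1 − 1/2) × 2² / 8 = 0.5 × 4 / 8 = 0.25 dB.
Output = 12 − 0.25 = 11.75 dBu.

11.75 dBu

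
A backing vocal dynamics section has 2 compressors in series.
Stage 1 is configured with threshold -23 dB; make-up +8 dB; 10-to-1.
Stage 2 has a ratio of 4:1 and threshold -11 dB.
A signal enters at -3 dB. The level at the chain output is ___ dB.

-13 dB

Stage 1: 20 dB above -23 dB, reduced 10:1 to 2 dB above → -21 dB; +8 dB make-up → -13 dB.
Stage 2: below threshold (-13 ≤ -11); passes unchanged; output -13 dB.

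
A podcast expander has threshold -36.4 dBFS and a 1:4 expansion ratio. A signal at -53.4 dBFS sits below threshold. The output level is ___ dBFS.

-104.4 dBFS

The input is 17 dB below the -36.4 dBFS threshold.
A 1:4 expander multiplies undershoot by 4: 17 × 4 = 68 dB below threshold.
Output = -36.4 − 68 = -104.4 dBFS.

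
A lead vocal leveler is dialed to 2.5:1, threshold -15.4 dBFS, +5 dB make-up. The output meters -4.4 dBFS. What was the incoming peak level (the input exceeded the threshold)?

Stripping the +5 dB make-up gives -9.4 dBFS at the gain stage.
The compressed level sits -9.4 − (-15.4) = 6 dB over threshold.
Undo the ratio: input overshoot = 6 × 2.5 = 15 dB, giving input = -0.4 dBFS.

-0.4 dBFS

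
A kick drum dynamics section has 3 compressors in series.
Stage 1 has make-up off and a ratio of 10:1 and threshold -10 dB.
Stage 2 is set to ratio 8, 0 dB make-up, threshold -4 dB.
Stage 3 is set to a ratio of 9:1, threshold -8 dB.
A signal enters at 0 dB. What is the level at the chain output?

-9 dB

Stage 1: overshoot 10 dB → 10/10 = 1 dB → -9 dB.
Stage 2: below threshold (-9 ≤ -4); passes unchanged; output -9 dB.
Stage 3: below threshold (-9 ≤ -8); passes unchanged; output -9 dB.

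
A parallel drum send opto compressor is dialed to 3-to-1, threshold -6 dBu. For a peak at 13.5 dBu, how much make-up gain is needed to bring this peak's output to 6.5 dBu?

Overshoot 19.5 dB → 19.5/3 = 6.5 dB after compression, so the compressed level is -6 + 6.5 = 0.5 dBu.
Make-up = target − compressed = 6.5 − 0.5 = 6 dB.

6 dB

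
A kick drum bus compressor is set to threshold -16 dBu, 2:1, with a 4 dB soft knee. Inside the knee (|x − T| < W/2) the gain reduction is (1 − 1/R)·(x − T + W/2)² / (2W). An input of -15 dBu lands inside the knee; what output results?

-15.5625 dBu

x − T + W/2 = -15 − (-16) + 2 = 3.
GR = (1 − 1/2) × 3² / 8 = 0.5 × 9 / 8 = 0.5625 dB.
Output = -15 − 0.5625 = -15.5625 dBu.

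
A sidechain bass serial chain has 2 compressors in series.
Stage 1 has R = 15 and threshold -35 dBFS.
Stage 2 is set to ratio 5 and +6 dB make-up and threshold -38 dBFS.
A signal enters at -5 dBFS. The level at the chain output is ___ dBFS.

Stage 1: -5 dBFS is 30 dB over -35 dBFS; at 15:1 that becomes 2 dB over, giving -33 dBFS.
Stage 2: 5 dB above -38 dBFS, reduced 5:1 to 1 dB above → -37 dBFS; +6 dB make-up → -31 dBFS.

-31 dBFS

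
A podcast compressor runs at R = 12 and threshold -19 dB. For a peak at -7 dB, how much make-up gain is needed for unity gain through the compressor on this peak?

Overshoot 12 dB → 12/12 = 1 dB after compression, so the compressed level is -19 + 1 = -18 dB.
Make-up = target − compressed = -7 − (-18) = 11 dB.

11 dB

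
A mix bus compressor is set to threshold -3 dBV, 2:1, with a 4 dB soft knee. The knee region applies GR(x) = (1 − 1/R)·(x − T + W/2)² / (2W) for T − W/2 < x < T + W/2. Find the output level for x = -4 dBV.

-4.0625 dBV

x − T + W/2 = -4 − (-3) + 2 = 1.
GR = (1 − 1/2) × 1² / 8 = 0.5 × 1 / 8 = 0.0625 dB.
Output = -4 − 0.0625 = -4.0625 dBV.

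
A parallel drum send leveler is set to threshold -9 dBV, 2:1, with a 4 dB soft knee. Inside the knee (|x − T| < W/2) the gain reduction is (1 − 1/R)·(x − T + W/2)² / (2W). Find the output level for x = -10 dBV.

x − T + W/2 = -10 − (-9) + 2 = 1.
GR = (1 − 1/2) × 1² / 8 = 0.5 × 1 / 8 = 0.0625 dB.
Output = -10 − 0.0625 = -10.0625 dBV.

-10.0625 dBV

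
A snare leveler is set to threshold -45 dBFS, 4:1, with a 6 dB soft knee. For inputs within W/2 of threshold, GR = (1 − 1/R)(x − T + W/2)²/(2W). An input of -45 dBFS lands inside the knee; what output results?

-45.5625 dBFS

x − T + W/2 = -45 − (-45) + 3 = 3.
GR = (1 − 1/4) × 3² / 12 = 0.75 × 9 / 12 = 0.5625 dB.
Output = -45 − 0.5625 = -45.5625 dBFS.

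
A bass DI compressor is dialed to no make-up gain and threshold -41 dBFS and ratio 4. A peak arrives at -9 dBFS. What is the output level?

-33 dBFS

The input is 32 dB above the -41 dBFS threshold.
4:1 compression reduces that to 32/4 = 8 dB over.
Output = -41 + 8 = -33 dBFS.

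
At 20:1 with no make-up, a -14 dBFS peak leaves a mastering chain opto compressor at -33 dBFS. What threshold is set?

Gain reduction = -14 − (-33) = 19 dB; output overshoot = GR / (R − 1) = 19 / 19 = 1 dB.
Threshold = output − output overshoot = -33 − 1 = -34 dBFS.

-34 dBFS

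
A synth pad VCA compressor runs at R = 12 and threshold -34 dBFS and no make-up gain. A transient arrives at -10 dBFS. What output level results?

-32 dBFS

Overshoot: -10 − (-34) = 24 dB.
The 24 dB excess becomes 2 dB after 12:1 reduction.
Output = -34 + 2 = -32 dBFS.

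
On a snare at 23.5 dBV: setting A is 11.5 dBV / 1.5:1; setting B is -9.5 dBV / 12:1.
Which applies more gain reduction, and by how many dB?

A: overshoot 12 dB → output overshoot 8 dB → GR 4 dB.
B: overshoot 33 dB → output overshoot 2.75 dB → GR 30.25 dB.
B reduces 26.25 dB more.

B, by 26.25 dB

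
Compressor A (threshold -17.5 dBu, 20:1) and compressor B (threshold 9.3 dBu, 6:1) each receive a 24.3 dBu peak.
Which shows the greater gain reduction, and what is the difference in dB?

A: GR = 41.8 − 41.8/20 = 39.71 dB.
B: GR = 15 − 15/6 = 12.5 dB.
A applies 27.21 dB more gain reduction.

A, by 27.21 dB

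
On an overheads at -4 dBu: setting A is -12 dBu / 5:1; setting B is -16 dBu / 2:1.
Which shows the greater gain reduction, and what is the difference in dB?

A: overshoot 8 dB → output overshoot 1.6 dB → GR 6.4 dB.
B: overshoot 12 dB → output overshoot 6 dB → GR 6 dB.
A applies 0.4 dB more gain reduction.

A, by 0.4 dB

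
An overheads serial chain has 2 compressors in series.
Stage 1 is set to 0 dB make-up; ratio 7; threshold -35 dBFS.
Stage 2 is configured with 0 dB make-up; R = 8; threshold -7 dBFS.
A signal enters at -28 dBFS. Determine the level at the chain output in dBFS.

Stage 1: overshoot 7 dB → 7/7 = 1 dB → -34 dBFS.
Stage 2: -34 dBFS ≤ -7 dBFS, so stage 2 doesn't engage; output -34 dBFS.

-34 dBFS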